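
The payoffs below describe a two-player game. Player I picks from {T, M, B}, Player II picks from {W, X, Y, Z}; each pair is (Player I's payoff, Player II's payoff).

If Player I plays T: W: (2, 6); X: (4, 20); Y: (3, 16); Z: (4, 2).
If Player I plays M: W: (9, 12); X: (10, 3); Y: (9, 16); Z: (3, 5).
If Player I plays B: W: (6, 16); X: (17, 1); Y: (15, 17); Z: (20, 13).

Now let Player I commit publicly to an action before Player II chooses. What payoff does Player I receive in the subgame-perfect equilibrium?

Solve by backward induction (Player I leads).
- T → Player II plays X (best of 6, 20, 16, 2); Player I gets 4.
- M → Player II plays Y (best of 12, 3, 16, 5); Player I gets 9.
- B → Player II plays Y (best of 16, 1, 17, 13); Player I gets 15.
Maximizing over 4, 9, 15, Player I chooses B. Subgame-perfect outcome: (B, Y) with payoffs (15, 17).

15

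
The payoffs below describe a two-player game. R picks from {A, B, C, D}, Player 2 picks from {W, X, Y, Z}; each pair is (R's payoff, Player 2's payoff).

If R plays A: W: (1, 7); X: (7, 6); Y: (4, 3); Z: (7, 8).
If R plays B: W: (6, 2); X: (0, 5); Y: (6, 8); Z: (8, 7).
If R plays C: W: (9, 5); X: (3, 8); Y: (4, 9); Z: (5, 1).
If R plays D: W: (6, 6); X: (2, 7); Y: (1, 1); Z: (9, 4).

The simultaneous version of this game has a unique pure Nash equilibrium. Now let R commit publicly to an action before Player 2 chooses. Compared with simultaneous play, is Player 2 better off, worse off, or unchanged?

unchanged

Backward induction with R moving first.
- A: BR = Z, leader payoff 7.
- B: BR = Y, leader payoff 6.
- C: BR = Y, leader payoff 4.
- D: BR = X, leader payoff 2.
Among 7, 6, 4, 2, the best is 7 at A. Subgame-perfect outcome: (A, Z) with payoffs (7, 8).
For the simultaneous game, intersect best replies.
R's best replies: W→C; X→A; Y→B; Z→D.
Player 2's best replies: A→Z; B→Y; C→Y; D→X.
The unique mutual best reply is (B, Y), giving (6, 8).
Player 2 earns 8 sequentially versus 8 at the Nash outcome: unchanged.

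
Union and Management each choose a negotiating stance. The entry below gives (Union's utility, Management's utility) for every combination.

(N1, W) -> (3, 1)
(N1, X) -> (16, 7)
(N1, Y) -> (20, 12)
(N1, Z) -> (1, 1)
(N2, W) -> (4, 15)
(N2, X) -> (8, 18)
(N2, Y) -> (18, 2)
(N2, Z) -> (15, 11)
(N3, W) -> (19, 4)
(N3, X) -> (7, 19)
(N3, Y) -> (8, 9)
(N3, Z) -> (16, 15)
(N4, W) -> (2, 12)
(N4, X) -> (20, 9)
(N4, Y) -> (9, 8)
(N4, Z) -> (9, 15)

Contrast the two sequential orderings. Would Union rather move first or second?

If Union leads: Management's best replies are N1→Y, N2→X, N3→X, N4→Z; Union's induced payoffs 20, 8, 7, 9; outcome (N1, Y), payoffs (20, 12).
If Management leads: Union's best replies are W→N3, X→N4, Y→N1, Z→N3; Management's induced payoffs 4, 9, 12, 15; outcome (N3, Z), payoffs (16, 15).
Union gets 20 moving first and 16 moving second, so Union prefers to move first.

first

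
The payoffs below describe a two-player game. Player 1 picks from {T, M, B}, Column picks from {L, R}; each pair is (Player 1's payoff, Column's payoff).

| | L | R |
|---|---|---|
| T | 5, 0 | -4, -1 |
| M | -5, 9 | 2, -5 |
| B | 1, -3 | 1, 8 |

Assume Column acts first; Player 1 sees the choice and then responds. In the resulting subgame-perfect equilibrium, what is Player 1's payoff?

5

Solve by backward induction (Column leads).
- L: BR = T, leader payoff 0.
- R: BR = M, leader payoff -5.
Among 0, -5, the best is 0 at L. Subgame-perfect outcome: (T, L) with payoffs (5, 0).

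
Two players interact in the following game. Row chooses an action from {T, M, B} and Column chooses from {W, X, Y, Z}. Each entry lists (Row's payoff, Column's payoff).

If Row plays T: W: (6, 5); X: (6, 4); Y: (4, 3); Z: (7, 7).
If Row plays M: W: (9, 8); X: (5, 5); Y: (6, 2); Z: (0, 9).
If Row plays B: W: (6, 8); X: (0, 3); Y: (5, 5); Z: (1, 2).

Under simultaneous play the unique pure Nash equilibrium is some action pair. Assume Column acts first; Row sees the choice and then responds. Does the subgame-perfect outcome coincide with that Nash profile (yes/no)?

Work backward from Row's decision.
- W → Row plays M (best of 6, 9, 6); Column gets 8.
- X → Row plays T (best of 6, 5, 0); Column gets 4.
- Y → Row plays M (best of 4, 6, 5); Column gets 2.
- Z → Row plays T (best of 7, 0, 1); Column gets 7.
Maximizing over 8, 4, 2, 7, Column chooses W. Subgame-perfect outcome: (M, W) with payoffs (9, 8).
Now find the simultaneous Nash equilibrium.
Row's best replies: W→M; X→T; Y→M; Z→T.
Column's best replies: T→Z; M→Z; B→W.
The unique mutual best reply is (T, Z), giving (7, 7).
Sequential outcome (M, W) differs from the Nash profile (T, Z).

no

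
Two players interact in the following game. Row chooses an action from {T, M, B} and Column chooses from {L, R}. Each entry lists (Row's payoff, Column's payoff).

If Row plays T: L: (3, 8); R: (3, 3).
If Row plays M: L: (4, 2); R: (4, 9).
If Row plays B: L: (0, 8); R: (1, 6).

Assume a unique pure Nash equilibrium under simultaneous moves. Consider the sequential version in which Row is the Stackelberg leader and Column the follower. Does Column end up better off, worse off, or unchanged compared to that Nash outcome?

Column best-responds to each possible Row move:
- T → Column plays L (best of 8, 3); Row gets 3.
- M → Column plays R (best of 2, 9); Row gets 4.
- B → Column plays L (best of 8, 6); Row gets 0.
Among 3, 4, 0, the best is 4 at M. Subgame-perfect outcome: (M, R) with payoffs (4, 9).
For the simultaneous game, intersect best replies.
Row's best replies: L→M; R→M.
Column's best replies: T→L; M→R; B→L.
The unique mutual best reply is (M, R), giving (4, 9).
Column earns 9 sequentially versus 9 at the Nash outcome: unchanged.

unchanged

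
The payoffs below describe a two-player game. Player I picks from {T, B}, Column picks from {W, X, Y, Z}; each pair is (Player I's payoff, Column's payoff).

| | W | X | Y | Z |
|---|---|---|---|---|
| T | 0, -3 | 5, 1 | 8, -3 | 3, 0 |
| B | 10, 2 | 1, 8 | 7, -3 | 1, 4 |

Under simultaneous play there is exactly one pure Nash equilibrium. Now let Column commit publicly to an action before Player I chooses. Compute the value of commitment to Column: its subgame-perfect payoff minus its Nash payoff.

Player I best-responds to each possible Column move:
- W → Player I plays B (best of 0, 10); Column gets 2.
- X → Player I plays T (best of 5, 1); Column gets 1.
- Y → Player I plays T (best of 8, 7); Column gets -3.
- Z → Player I plays T (best of 3, 1); Column gets 0.
Maximizing over 2, 1, -3, 0, Column chooses W. Subgame-perfect outcome: (B, W) with payoffs (10, 2).
Under simultaneous play:
Player I's best replies: W→B; X→T; Y→T; Z→T.
Column's best replies: T→X; B→X.
The unique mutual best reply is (T, X), giving (5, 1).
Column's commitment gain: 2 − 1 = 1.

1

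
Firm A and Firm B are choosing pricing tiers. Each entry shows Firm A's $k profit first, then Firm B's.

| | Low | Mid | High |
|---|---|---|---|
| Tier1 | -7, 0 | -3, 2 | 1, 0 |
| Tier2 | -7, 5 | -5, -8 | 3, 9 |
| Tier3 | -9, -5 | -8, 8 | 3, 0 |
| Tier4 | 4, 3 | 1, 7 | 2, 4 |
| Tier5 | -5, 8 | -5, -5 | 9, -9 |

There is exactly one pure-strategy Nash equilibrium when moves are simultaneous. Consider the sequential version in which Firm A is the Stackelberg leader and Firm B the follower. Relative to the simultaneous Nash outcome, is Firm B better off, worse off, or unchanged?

Solve by backward induction (Firm A leads).
- Tier1: BR = Mid, leader payoff -3.
- Tier2: BR = High, leader payoff 3.
- Tier3: BR = Mid, leader payoff -8.
- Tier4: BR = Mid, leader payoff 1.
- Tier5: BR = Low, leader payoff -5.
Firm A's induced payoffs are -3, 3, -8, 1, -5, so Firm A commits to Tier2. Subgame-perfect outcome: (Tier2, High) with payoffs (3, 9).
Now find the simultaneous Nash equilibrium.
Firm A's best replies: Low→Tier4; Mid→Tier4; High→Tier5.
Firm B's best replies: Tier1→Mid; Tier2→High; Tier3→Mid; Tier4→Mid; Tier5→Low.
Only (Tier4, Mid) has each player best-responding; Nash payoffs (1, 7).
Firm B earns 9 sequentially versus 7 at the Nash outcome: better off.

better off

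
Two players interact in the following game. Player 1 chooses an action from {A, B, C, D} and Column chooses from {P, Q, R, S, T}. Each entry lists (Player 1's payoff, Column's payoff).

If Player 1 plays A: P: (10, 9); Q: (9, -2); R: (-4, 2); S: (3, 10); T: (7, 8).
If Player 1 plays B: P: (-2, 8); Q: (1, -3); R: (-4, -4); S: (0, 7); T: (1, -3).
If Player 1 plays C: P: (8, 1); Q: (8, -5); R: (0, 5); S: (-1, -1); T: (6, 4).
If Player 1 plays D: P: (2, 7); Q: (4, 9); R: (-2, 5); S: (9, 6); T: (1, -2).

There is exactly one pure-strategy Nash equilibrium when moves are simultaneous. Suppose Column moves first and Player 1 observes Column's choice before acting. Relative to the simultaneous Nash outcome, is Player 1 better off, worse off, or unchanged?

Solve by backward induction (Column leads).
- P: Player 1 compares 10, -2, 8, 2 and picks A; Column would get 9.
- Q: Player 1 compares 9, 1, 8, 4 and picks A; Column would get -2.
- R: Player 1 compares -4, -4, 0, -2 and picks C; Column would get 5.
- S: Player 1 compares 3, 0, -1, 9 and picks D; Column would get 6.
- T: Player 1 compares 7, 1, 6, 1 and picks A; Column would get 8.
Column's induced payoffs are 9, -2, 5, 6, 8, so Column commits to P. Subgame-perfect outcome: (A, P) with payoffs (10, 9).
For the simultaneous game, intersect best replies.
Player 1's best replies: P→A; Q→A; R→C; S→D; T→A.
Column's best replies: A→S; B→P; C→R; D→Q.
The unique mutual best reply is (C, R), giving (0, 5).
Player 1 earns 10 sequentially versus 0 at the Nash outcome: better off.

better off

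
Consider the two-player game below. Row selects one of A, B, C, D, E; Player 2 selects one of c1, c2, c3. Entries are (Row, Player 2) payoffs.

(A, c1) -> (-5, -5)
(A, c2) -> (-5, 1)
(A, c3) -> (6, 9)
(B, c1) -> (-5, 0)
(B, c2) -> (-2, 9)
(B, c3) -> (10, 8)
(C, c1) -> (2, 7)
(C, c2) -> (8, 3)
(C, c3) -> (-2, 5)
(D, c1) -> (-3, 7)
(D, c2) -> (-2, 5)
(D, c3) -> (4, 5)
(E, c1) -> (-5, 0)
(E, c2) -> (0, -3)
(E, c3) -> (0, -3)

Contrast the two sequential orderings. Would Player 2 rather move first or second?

If Row leads: Player 2's best replies are A→c3, B→c2, C→c1, D→c1, E→c1; Row's induced payoffs 6, -2, 2, -3, -5; outcome (A, c3), payoffs (6, 9).
If Player 2 leads: Row's best replies are c1→C, c2→C, c3→B; Player 2's induced payoffs 7, 3, 8; outcome (B, c3), payoffs (10, 8).
Player 2 gets 8 moving first and 9 moving second, so Player 2 prefers to move second.

second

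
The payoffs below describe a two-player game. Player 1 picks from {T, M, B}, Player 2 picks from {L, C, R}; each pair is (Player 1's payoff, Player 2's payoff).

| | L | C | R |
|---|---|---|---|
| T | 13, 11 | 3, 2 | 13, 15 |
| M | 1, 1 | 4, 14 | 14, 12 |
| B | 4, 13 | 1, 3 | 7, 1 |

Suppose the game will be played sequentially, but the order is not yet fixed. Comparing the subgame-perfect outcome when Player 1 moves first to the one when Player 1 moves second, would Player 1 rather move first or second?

If Player 1 leads: Player 2's best replies are T→R, M→C, B→L; Player 1's induced payoffs 13, 4, 4; outcome (T, R), payoffs (13, 15).
If Player 2 leads: Player 1's best replies are L→T, C→M, R→M; Player 2's induced payoffs 11, 14, 12; outcome (M, C), payoffs (4, 14).
Player 1 gets 13 moving first and 4 moving second, so Player 1 prefers to move first.

first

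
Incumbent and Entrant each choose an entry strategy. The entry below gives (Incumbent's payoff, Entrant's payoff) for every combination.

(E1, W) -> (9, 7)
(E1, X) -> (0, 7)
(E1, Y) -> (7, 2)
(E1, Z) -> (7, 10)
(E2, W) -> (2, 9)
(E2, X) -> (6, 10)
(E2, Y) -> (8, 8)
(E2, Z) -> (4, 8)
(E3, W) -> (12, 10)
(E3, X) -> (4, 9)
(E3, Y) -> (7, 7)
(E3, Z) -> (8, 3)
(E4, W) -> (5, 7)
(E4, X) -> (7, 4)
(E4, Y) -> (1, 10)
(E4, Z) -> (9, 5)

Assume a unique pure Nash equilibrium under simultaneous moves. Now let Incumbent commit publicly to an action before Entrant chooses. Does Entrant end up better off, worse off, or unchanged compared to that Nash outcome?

Entrant best-responds to each possible Incumbent move:
- E1: Entrant compares 7, 7, 2, 10 and picks Z; Incumbent would get 7.
- E2: Entrant compares 9, 10, 8, 8 and picks X; Incumbent would get 6.
- E3: Entrant compares 10, 9, 7, 3 and picks W; Incumbent would get 12.
- E4: Entrant compares 7, 4, 10, 5 and picks Y; Incumbent would get 1.
Incumbent's induced payoffs are 7, 6, 12, 1, so Incumbent commits to E3. Subgame-perfect outcome: (E3, W) with payoffs (12, 10).
For the simultaneous game, intersect best replies.
Incumbent's best replies: W→E3; X→E4; Y→E2; Z→E4.
Entrant's best replies: E1→Z; E2→X; E3→W; E4→Y.
Only (E3, W) has each player best-responding; Nash payoffs (12, 10).
Entrant earns 10 sequentially versus 10 at the Nash outcome: unchanged.

unchanged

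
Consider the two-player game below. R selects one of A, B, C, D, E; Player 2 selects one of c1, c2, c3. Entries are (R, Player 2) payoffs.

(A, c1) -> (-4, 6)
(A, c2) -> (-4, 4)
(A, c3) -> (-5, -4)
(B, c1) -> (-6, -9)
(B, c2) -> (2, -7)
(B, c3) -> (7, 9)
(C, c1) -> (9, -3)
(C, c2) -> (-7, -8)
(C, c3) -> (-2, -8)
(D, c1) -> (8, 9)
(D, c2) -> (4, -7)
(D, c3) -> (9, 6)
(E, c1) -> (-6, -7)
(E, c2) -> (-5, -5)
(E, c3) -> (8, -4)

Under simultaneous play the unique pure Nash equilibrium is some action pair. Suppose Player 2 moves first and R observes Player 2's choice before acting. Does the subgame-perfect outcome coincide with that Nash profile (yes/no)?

Solve by backward induction (Player 2 leads).
- c1: BR = C, leader payoff -3.
- c2: BR = D, leader payoff -7.
- c3: BR = D, leader payoff 6.
Maximizing over -3, -7, 6, Player 2 chooses c3. Subgame-perfect outcome: (D, c3) with payoffs (9, 6).
For the simultaneous game, intersect best replies.
R's best replies: c1→C; c2→D; c3→D.
Player 2's best replies: A→c1; B→c3; C→c1; D→c1; E→c3.
Only (C, c1) has each player best-responding; Nash payoffs (9, -3).
Sequential outcome (D, c3) differs from the Nash profile (C, c1).

no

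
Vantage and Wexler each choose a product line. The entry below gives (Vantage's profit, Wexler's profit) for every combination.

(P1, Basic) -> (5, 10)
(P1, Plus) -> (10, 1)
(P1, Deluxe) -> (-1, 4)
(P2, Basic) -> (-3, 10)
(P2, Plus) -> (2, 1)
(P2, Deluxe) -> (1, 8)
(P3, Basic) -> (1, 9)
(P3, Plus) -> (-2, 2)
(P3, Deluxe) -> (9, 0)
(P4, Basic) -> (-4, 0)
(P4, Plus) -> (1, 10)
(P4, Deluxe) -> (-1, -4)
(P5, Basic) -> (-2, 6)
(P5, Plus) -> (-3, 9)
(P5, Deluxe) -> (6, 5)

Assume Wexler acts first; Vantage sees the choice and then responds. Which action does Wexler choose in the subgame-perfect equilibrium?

Basic

Vantage best-responds to each possible Wexler move:
- Basic: BR = P1, leader payoff 10.
- Plus: BR = P1, leader payoff 1.
- Deluxe: BR = P3, leader payoff 0.
Maximizing over 10, 1, 0, Wexler chooses Basic. Subgame-perfect outcome: (P1, Basic) with payoffs (5, 10).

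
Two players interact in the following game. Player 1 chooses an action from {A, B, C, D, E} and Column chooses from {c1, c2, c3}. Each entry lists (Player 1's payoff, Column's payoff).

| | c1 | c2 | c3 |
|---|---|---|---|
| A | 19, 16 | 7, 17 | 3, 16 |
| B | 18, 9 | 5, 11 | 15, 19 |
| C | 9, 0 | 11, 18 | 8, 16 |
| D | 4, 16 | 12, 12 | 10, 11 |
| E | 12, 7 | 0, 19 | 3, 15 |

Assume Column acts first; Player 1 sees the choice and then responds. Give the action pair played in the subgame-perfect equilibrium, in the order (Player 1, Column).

(B, c3)

Work backward from Player 1's decision.
- c1: BR = A, leader payoff 16.
- c2: BR = D, leader payoff 12.
- c3: BR = B, leader payoff 19.
Among 16, 12, 19, the best is 19 at c3. Subgame-perfect outcome: (B, c3) with payoffs (15, 19).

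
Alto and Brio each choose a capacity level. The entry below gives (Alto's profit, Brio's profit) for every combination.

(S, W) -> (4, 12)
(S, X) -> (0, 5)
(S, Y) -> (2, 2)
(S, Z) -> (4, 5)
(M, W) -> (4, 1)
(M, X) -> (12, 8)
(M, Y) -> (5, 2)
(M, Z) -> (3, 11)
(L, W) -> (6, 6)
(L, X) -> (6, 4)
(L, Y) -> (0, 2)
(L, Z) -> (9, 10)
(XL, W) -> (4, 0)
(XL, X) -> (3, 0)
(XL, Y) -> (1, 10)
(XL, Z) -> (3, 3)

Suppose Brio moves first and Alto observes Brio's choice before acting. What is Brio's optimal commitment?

Z

Solve by backward induction (Brio leads).
- W: Alto compares 4, 4, 6, 4 and picks L; Brio would get 6.
- X: Alto compares 0, 12, 6, 3 and picks M; Brio would get 8.
- Y: Alto compares 2, 5, 0, 1 and picks M; Brio would get 2.
- Z: Alto compares 4, 3, 9, 3 and picks L; Brio would get 10.
Maximizing over 6, 8, 2, 10, Brio chooses Z. Subgame-perfect outcome: (L, Z) with payoffs (9, 10).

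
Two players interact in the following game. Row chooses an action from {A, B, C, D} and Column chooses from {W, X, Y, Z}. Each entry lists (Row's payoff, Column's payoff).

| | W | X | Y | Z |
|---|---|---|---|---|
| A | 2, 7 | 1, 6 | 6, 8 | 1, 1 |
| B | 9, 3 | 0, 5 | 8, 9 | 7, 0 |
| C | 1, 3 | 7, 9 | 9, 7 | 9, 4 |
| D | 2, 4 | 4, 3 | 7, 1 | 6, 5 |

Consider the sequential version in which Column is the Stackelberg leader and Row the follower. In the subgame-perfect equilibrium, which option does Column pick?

Work backward from Row's decision.
- W: Row compares 2, 9, 1, 2 and picks B; Column would get 3.
- X: Row compares 1, 0, 7, 4 and picks C; Column would get 9.
- Y: Row compares 6, 8, 9, 7 and picks C; Column would get 7.
- Z: Row compares 1, 7, 9, 6 and picks C; Column would get 4.
Column's induced payoffs are 3, 9, 7, 4, so Column commits to X. Subgame-perfect outcome: (C, X) with payoffs (7, 9).

X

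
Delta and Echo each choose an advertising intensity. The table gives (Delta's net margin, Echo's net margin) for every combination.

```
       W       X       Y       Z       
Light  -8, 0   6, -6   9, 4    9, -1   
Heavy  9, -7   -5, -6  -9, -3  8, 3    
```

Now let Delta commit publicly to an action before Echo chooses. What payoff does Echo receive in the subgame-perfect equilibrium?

4

Echo best-responds to each possible Delta move:
- Light: BR = Y, leader payoff 9.
- Heavy: BR = Z, leader payoff 8.
Delta's induced payoffs are 9, 8, so Delta commits to Light. Subgame-perfect outcome: (Light, Y) with payoffs (9, 4).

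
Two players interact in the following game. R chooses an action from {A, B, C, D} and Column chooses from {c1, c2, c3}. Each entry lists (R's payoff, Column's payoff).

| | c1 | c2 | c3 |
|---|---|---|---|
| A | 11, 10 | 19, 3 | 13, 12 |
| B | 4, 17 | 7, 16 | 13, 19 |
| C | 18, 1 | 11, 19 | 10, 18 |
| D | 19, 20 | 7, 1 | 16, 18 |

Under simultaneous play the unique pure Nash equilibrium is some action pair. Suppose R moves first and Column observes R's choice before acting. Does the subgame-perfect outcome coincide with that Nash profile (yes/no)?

Work backward from Column's decision.
- A: Column compares 10, 3, 12 and picks c3; R would get 13.
- B: Column compares 17, 16, 19 and picks c3; R would get 13.
- C: Column compares 1, 19, 18 and picks c2; R would get 11.
- D: Column compares 20, 1, 18 and picks c1; R would get 19.
R's induced payoffs are 13, 13, 11, 19, so R commits to D. Subgame-perfect outcome: (D, c1) with payoffs (19, 20).
Under simultaneous play:
R's best replies: c1→D; c2→A; c3→D.
Column's best replies: A→c3; B→c3; C→c2; D→c1.
Only (D, c1) has each player best-responding; Nash payoffs (19, 20).
Sequential outcome (D, c1) coincides with the Nash profile (D, c1).

yes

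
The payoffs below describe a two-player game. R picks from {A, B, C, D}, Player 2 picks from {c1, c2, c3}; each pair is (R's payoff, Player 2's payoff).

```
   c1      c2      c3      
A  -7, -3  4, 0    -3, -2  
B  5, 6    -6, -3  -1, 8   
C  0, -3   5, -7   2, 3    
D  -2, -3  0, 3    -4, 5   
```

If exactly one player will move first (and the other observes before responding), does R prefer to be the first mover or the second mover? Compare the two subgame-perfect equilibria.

If R leads: Player 2's best replies are A→c2, B→c3, C→c3, D→c3; R's induced payoffs 4, -1, 2, -4; outcome (A, c2), payoffs (4, 0).
If Player 2 leads: R's best replies are c1→B, c2→C, c3→C; Player 2's induced payoffs 6, -7, 3; outcome (B, c1), payoffs (5, 6).
R gets 4 moving first and 5 moving second, so R prefers to move second.

second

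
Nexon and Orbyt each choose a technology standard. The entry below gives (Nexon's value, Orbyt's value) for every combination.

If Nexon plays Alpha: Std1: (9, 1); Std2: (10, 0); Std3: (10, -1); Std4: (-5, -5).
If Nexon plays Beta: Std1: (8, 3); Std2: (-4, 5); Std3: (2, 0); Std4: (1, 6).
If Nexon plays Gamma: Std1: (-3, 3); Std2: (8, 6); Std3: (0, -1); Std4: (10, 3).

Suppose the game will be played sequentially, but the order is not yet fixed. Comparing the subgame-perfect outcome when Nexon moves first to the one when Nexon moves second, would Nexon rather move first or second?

second

If Nexon leads: Orbyt's best replies are Alpha→Std1, Beta→Std4, Gamma→Std2; Nexon's induced payoffs 9, 1, 8; outcome (Alpha, Std1), payoffs (9, 1).
If Orbyt leads: Nexon's best replies are Std1→Alpha, Std2→Alpha, Std3→Alpha, Std4→Gamma; Orbyt's induced payoffs 1, 0, -1, 3; outcome (Gamma, Std4), payoffs (10, 3).
Nexon gets 9 moving first and 10 moving second, so Nexon prefers to move second.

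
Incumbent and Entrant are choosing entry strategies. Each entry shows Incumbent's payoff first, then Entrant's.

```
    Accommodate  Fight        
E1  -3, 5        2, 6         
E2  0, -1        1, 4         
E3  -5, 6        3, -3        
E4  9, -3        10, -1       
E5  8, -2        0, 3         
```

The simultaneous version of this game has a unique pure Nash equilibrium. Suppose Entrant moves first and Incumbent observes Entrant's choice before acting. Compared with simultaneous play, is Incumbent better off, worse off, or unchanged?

unchanged

Work backward from Incumbent's decision.
- Accommodate → Incumbent plays E4 (best of -3, 0, -5, 9, 8); Entrant gets -3.
- Fight → Incumbent plays E4 (best of 2, 1, 3, 10, 0); Entrant gets -1.
Among -3, -1, the best is -1 at Fight. Subgame-perfect outcome: (E4, Fight) with payoffs (10, -1).
For the simultaneous game, intersect best replies.
Incumbent's best replies: Accommodate→E4; Fight→E4.
Entrant's best replies: E1→Fight; E2→Fight; E3→Accommodate; E4→Fight; E5→Fight.
Only (E4, Fight) has each player best-responding; Nash payoffs (10, -1).
Incumbent earns 10 sequentially versus 10 at the Nash outcome: unchanged.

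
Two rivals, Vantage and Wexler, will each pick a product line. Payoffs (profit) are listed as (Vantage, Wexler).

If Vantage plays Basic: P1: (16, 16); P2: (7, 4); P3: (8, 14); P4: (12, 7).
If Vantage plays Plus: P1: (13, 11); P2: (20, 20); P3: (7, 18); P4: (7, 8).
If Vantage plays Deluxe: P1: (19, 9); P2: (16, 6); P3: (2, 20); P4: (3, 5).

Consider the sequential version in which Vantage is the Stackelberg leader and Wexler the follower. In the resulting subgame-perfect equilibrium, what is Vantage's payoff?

20

Work backward from Wexler's decision.
- Basic → Wexler plays P1 (best of 16, 4, 14, 7); Vantage gets 16.
- Plus → Wexler plays P2 (best of 11, 20, 18, 8); Vantage gets 20.
- Deluxe → Wexler plays P3 (best of 9, 6, 20, 5); Vantage gets 2.
Among 16, 20, 2, the best is 20 at Plus. Subgame-perfect outcome: (Plus, P2) with payoffs (20, 20).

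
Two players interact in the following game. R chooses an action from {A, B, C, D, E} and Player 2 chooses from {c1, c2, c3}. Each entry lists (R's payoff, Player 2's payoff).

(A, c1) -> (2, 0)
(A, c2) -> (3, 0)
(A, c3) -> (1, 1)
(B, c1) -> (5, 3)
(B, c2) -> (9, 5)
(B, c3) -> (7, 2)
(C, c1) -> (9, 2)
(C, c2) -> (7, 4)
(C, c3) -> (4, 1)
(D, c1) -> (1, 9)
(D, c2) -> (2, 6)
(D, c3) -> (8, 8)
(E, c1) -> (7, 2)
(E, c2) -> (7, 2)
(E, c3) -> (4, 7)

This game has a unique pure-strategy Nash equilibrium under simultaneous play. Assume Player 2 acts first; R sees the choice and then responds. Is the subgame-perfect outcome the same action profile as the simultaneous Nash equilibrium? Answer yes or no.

no

R best-responds to each possible Player 2 move:
- c1 → R plays C (best of 2, 5, 9, 1, 7); Player 2 gets 2.
- c2 → R plays B (best of 3, 9, 7, 2, 7); Player 2 gets 5.
- c3 → R plays D (best of 1, 7, 4, 8, 4); Player 2 gets 8.
Player 2's induced payoffs are 2, 5, 8, so Player 2 commits to c3. Subgame-perfect outcome: (D, c3) with payoffs (8, 8).
For the simultaneous game, intersect best replies.
R's best replies: c1→C; c2→B; c3→D.
Player 2's best replies: A→c3; B→c2; C→c2; D→c1; E→c3.
Only (B, c2) has each player best-responding; Nash payoffs (9, 5).
Sequential outcome (D, c3) differs from the Nash profile (B, c2).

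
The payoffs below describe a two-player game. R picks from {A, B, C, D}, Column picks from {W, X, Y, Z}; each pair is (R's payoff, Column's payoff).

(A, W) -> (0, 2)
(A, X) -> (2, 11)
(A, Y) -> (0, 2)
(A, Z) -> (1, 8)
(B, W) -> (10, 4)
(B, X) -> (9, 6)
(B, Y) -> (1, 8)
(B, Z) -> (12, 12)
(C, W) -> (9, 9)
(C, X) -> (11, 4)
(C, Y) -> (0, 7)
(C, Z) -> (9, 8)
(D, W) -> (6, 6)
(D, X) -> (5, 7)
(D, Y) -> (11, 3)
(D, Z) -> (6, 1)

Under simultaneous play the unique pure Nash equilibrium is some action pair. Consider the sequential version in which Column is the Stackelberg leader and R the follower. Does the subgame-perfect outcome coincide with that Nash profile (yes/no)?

Solve by backward induction (Column leads).
- W: BR = B, leader payoff 4.
- X: BR = C, leader payoff 4.
- Y: BR = D, leader payoff 3.
- Z: BR = B, leader payoff 12.
Maximizing over 4, 4, 3, 12, Column chooses Z. Subgame-perfect outcome: (B, Z) with payoffs (12, 12).
Now find the simultaneous Nash equilibrium.
R's best replies: W→B; X→C; Y→D; Z→B.
Column's best replies: A→X; B→Z; C→W; D→X.
The unique mutual best reply is (B, Z), giving (12, 12).
Sequential outcome (B, Z) coincides with the Nash profile (B, Z).

yes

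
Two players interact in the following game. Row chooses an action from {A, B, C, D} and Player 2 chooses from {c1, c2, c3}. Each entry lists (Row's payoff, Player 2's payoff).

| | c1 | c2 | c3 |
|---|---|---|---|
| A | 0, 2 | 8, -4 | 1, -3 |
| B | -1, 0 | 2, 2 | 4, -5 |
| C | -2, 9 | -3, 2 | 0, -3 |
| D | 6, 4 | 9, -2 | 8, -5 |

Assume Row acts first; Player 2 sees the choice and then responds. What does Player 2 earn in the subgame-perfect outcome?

4

Solve by backward induction (Row leads).
- A → Player 2 plays c1 (best of 2, -4, -3); Row gets 0.
- B → Player 2 plays c2 (best of 0, 2, -5); Row gets 2.
- C → Player 2 plays c1 (best of 9, 2, -3); Row gets -2.
- D → Player 2 plays c1 (best of 4, -2, -5); Row gets 6.
Among 0, 2, -2, 6, the best is 6 at D. Subgame-perfect outcome: (D, c1) with payoffs (6, 4).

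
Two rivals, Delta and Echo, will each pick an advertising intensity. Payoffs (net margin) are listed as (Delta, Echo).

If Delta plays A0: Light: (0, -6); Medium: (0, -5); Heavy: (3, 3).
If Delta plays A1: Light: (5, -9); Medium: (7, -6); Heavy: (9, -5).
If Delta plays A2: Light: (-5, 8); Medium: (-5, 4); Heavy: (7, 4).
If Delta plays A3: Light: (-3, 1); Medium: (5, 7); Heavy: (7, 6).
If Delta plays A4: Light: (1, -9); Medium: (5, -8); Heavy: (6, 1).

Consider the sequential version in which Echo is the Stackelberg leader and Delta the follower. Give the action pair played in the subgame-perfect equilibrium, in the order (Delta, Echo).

(A1, Heavy)

Backward induction with Echo moving first.
- Light: Delta compares 0, 5, -5, -3, 1 and picks A1; Echo would get -9.
- Medium: Delta compares 0, 7, -5, 5, 5 and picks A1; Echo would get -6.
- Heavy: Delta compares 3, 9, 7, 7, 6 and picks A1; Echo would get -5.
Maximizing over -9, -6, -5, Echo chooses Heavy. Subgame-perfect outcome: (A1, Heavy) with payoffs (9, -5).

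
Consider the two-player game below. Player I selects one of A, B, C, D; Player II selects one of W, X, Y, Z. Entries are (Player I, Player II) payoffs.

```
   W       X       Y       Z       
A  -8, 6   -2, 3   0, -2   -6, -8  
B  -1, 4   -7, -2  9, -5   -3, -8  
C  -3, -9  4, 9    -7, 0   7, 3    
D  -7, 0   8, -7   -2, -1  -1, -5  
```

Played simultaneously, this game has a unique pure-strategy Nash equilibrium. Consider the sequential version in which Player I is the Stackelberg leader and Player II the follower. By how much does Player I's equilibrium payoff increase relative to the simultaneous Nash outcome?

Backward induction with Player I moving first.
- A: BR = W, leader payoff -8.
- B: BR = W, leader payoff -1.
- C: BR = X, leader payoff 4.
- D: BR = W, leader payoff -7.
Player I's induced payoffs are -8, -1, 4, -7, so Player I commits to C. Subgame-perfect outcome: (C, X) with payoffs (4, 9).
For the simultaneous game, intersect best replies.
Player I's best replies: W→B; X→D; Y→B; Z→C.
Player II's best replies: A→W; B→W; C→X; D→W.
Only (B, W) has each player best-responding; Nash payoffs (-1, 4).
Player I's commitment gain: 4 − -1 = 5.

5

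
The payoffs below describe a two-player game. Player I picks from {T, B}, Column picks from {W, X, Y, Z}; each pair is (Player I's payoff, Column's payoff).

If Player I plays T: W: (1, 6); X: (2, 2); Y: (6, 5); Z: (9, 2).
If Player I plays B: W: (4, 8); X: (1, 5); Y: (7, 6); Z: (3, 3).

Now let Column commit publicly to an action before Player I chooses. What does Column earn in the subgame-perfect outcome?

Player I best-responds to each possible Column move:
- W → Player I plays B (best of 1, 4); Column gets 8.
- X → Player I plays T (best of 2, 1); Column gets 2.
- Y → Player I plays B (best of 6, 7); Column gets 6.
- Z → Player I plays T (best of 9, 3); Column gets 2.
Column's induced payoffs are 8, 2, 6, 2, so Column commits to W. Subgame-perfect outcome: (B, W) with payoffs (4, 8).

8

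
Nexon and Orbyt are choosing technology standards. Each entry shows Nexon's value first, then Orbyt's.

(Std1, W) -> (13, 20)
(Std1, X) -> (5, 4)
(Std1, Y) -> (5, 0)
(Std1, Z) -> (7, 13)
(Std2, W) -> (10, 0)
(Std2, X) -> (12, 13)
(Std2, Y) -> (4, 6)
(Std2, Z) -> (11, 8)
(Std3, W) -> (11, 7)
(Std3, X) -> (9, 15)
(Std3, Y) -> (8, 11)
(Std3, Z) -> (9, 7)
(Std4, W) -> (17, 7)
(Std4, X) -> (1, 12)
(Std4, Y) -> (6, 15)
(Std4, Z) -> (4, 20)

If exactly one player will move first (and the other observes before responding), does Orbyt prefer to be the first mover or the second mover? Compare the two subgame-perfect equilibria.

If Nexon leads: Orbyt's best replies are Std1→W, Std2→X, Std3→X, Std4→Z; Nexon's induced payoffs 13, 12, 9, 4; outcome (Std1, W), payoffs (13, 20).
If Orbyt leads: Nexon's best replies are W→Std4, X→Std2, Y→Std3, Z→Std2; Orbyt's induced payoffs 7, 13, 11, 8; outcome (Std2, X), payoffs (12, 13).
Orbyt gets 13 moving first and 20 moving second, so Orbyt prefers to move second.

second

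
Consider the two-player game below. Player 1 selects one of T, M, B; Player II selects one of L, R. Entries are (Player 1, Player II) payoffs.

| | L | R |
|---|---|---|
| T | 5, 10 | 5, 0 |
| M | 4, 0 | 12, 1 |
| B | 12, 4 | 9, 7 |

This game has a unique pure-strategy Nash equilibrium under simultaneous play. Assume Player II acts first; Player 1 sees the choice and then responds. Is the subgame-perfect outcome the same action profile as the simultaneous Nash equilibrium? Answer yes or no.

no

Solve by backward induction (Player II leads).
- L → Player 1 plays B (best of 5, 4, 12); Player II gets 4.
- R → Player 1 plays M (best of 5, 12, 9); Player II gets 1.
Maximizing over 4, 1, Player II chooses L. Subgame-perfect outcome: (B, L) with payoffs (12, 4).
For the simultaneous game, intersect best replies.
Player 1's best replies: L→B; R→M.
Player II's best replies: T→L; M→R; B→R.
The unique mutual best reply is (M, R), giving (12, 1).
Sequential outcome (B, L) differs from the Nash profile (M, R).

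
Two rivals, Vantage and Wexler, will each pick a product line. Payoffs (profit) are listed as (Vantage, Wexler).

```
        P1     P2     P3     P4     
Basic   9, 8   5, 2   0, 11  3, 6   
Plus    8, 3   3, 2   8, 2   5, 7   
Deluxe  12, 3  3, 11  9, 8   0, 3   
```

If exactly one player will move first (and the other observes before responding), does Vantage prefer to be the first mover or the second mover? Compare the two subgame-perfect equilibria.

If Vantage leads: Wexler's best replies are Basic→P3, Plus→P4, Deluxe→P2; Vantage's induced payoffs 0, 5, 3; outcome (Plus, P4), payoffs (5, 7).
If Wexler leads: Vantage's best replies are P1→Deluxe, P2→Basic, P3→Deluxe, P4→Plus; Wexler's induced payoffs 3, 2, 8, 7; outcome (Deluxe, P3), payoffs (9, 8).
Vantage gets 5 moving first and 9 moving second, so Vantage prefers to move second.

second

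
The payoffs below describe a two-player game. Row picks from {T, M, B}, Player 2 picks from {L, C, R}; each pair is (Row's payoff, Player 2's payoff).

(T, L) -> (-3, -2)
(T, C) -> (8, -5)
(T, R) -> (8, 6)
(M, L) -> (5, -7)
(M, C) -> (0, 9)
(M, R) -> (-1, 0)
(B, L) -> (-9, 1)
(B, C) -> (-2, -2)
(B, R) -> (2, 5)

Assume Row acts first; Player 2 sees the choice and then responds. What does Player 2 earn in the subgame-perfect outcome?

Player 2 best-responds to each possible Row move:
- T: Player 2 compares -2, -5, 6 and picks R; Row would get 8.
- M: Player 2 compares -7, 9, 0 and picks C; Row would get 0.
- B: Player 2 compares 1, -2, 5 and picks R; Row would get 2.
Maximizing over 8, 0, 2, Row chooses T. Subgame-perfect outcome: (T, R) with payoffs (8, 6).

6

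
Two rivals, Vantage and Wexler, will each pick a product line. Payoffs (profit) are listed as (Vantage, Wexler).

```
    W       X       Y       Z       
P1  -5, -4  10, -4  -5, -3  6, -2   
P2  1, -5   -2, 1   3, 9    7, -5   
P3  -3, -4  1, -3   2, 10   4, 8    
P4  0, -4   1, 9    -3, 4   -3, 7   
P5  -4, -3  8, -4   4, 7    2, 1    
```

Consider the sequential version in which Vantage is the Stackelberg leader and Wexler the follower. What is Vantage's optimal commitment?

Wexler best-responds to each possible Vantage move:
- P1: BR = Z, leader payoff 6.
- P2: BR = Y, leader payoff 3.
- P3: BR = Y, leader payoff 2.
- P4: BR = X, leader payoff 1.
- P5: BR = Y, leader payoff 4.
Vantage's induced payoffs are 6, 3, 2, 1, 4, so Vantage commits to P1. Subgame-perfect outcome: (P1, Z) with payoffs (6, -2).

P1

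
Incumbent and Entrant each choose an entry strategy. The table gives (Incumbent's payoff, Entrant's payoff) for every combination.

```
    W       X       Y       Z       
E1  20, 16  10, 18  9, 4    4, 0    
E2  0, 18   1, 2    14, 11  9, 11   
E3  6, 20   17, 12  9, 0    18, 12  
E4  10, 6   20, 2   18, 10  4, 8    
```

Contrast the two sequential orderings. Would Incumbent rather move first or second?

second

If Incumbent leads: Entrant's best replies are E1→X, E2→W, E3→W, E4→Y; Incumbent's induced payoffs 10, 0, 6, 18; outcome (E4, Y), payoffs (18, 10).
If Entrant leads: Incumbent's best replies are W→E1, X→E4, Y→E4, Z→E3; Entrant's induced payoffs 16, 2, 10, 12; outcome (E1, W), payoffs (20, 16).
Incumbent gets 18 moving first and 20 moving second, so Incumbent prefers to move second.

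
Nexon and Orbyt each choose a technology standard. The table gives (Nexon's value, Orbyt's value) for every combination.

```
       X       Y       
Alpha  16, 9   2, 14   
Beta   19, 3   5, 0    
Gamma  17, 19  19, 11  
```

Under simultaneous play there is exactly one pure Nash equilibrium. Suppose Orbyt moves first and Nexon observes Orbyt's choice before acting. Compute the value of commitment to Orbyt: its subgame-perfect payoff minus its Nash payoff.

8

Nexon best-responds to each possible Orbyt move:
- X → Nexon plays Beta (best of 16, 19, 17); Orbyt gets 3.
- Y → Nexon plays Gamma (best of 2, 5, 19); Orbyt gets 11.
Among 3, 11, the best is 11 at Y. Subgame-perfect outcome: (Gamma, Y) with payoffs (19, 11).
For the simultaneous game, intersect best replies.
Nexon's best replies: X→Beta; Y→Gamma.
Orbyt's best replies: Alpha→Y; Beta→X; Gamma→X.
The unique mutual best reply is (Beta, X), giving (19, 3).
Orbyt's commitment gain: 11 − 3 = 8.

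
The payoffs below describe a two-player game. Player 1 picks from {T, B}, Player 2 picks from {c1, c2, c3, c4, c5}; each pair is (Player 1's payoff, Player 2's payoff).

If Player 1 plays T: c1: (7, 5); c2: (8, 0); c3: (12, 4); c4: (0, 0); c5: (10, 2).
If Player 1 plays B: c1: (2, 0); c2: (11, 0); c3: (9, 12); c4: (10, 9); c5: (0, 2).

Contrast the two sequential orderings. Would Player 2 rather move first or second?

If Player 1 leads: Player 2's best replies are T→c1, B→c3; Player 1's induced payoffs 7, 9; outcome (B, c3), payoffs (9, 12).
If Player 2 leads: Player 1's best replies are c1→T, c2→B, c3→T, c4→B, c5→T; Player 2's induced payoffs 5, 0, 4, 9, 2; outcome (B, c4), payoffs (10, 9).
Player 2 gets 9 moving first and 12 moving second, so Player 2 prefers to move second.

second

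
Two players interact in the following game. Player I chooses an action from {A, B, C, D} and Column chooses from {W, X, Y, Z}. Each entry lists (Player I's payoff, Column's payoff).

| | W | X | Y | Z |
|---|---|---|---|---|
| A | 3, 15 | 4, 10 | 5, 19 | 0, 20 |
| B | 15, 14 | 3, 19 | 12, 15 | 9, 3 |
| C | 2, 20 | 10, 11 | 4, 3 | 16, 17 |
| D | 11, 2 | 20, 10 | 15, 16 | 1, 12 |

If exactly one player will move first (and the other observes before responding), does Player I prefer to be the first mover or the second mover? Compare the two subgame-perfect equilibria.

second

If Player I leads: Column's best replies are A→Z, B→X, C→W, D→Y; Player I's induced payoffs 0, 3, 2, 15; outcome (D, Y), payoffs (15, 16).
If Column leads: Player I's best replies are W→B, X→D, Y→D, Z→C; Column's induced payoffs 14, 10, 16, 17; outcome (C, Z), payoffs (16, 17).
Player I gets 15 moving first and 16 moving second, so Player I prefers to move second.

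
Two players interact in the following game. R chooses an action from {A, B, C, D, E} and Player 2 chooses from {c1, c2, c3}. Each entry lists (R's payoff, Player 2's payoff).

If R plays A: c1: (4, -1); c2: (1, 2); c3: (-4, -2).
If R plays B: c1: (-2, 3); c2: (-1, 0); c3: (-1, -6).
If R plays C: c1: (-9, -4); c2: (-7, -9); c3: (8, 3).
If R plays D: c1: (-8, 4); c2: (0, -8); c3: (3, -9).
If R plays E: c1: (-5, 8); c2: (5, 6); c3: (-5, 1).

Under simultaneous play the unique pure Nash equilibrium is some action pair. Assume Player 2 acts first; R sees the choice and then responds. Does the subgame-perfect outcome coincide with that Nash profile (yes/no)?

no

Solve by backward induction (Player 2 leads).
- c1 → R plays A (best of 4, -2, -9, -8, -5); Player 2 gets -1.
- c2 → R plays E (best of 1, -1, -7, 0, 5); Player 2 gets 6.
- c3 → R plays C (best of -4, -1, 8, 3, -5); Player 2 gets 3.
Maximizing over -1, 6, 3, Player 2 chooses c2. Subgame-perfect outcome: (E, c2) with payoffs (5, 6).
Now find the simultaneous Nash equilibrium.
R's best replies: c1→A; c2→E; c3→C.
Player 2's best replies: A→c2; B→c1; C→c3; D→c1; E→c1.
The unique mutual best reply is (C, c3), giving (8, 3).
Sequential outcome (E, c2) differs from the Nash profile (C, c3).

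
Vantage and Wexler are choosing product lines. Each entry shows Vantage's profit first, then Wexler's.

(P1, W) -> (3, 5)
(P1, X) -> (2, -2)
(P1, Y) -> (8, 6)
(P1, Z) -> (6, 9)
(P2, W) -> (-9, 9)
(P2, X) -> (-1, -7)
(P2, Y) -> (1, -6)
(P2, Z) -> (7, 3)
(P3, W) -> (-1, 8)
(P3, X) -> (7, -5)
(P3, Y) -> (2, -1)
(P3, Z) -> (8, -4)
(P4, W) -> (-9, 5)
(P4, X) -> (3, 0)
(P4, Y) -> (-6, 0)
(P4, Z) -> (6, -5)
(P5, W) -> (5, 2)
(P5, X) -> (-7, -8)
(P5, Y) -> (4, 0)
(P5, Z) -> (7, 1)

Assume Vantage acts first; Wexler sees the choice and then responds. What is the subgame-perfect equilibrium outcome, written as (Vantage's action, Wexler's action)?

Backward induction with Vantage moving first.
- P1: Wexler compares 5, -2, 6, 9 and picks Z; Vantage would get 6.
- P2: Wexler compares 9, -7, -6, 3 and picks W; Vantage would get -9.
- P3: Wexler compares 8, -5, -1, -4 and picks W; Vantage would get -1.
- P4: Wexler compares 5, 0, 0, -5 and picks W; Vantage would get -9.
- P5: Wexler compares 2, -8, 0, 1 and picks W; Vantage would get 5.
Maximizing over 6, -9, -1, -9, 5, Vantage chooses P1. Subgame-perfect outcome: (P1, Z) with payoffs (6, 9).

(P1, Z)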